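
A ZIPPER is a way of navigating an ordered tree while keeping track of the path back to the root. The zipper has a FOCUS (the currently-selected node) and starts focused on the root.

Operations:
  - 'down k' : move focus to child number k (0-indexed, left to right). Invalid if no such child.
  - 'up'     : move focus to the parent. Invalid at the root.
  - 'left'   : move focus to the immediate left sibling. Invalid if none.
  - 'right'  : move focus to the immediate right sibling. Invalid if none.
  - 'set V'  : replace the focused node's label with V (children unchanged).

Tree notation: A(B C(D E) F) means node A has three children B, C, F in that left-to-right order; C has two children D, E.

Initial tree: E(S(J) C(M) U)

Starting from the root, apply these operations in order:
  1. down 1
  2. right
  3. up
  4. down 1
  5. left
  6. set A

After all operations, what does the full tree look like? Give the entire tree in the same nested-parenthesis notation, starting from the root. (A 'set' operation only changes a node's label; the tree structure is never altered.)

Answer: E(A(J) C(M) U)

Derivation:
Step 1 (down 1): focus=C path=1 depth=1 children=['M'] left=['S'] right=['U'] parent=E
Step 2 (right): focus=U path=2 depth=1 children=[] left=['S', 'C'] right=[] parent=E
Step 3 (up): focus=E path=root depth=0 children=['S', 'C', 'U'] (at root)
Step 4 (down 1): focus=C path=1 depth=1 children=['M'] left=['S'] right=['U'] parent=E
Step 5 (left): focus=S path=0 depth=1 children=['J'] left=[] right=['C', 'U'] parent=E
Step 6 (set A): focus=A path=0 depth=1 children=['J'] left=[] right=['C', 'U'] parent=E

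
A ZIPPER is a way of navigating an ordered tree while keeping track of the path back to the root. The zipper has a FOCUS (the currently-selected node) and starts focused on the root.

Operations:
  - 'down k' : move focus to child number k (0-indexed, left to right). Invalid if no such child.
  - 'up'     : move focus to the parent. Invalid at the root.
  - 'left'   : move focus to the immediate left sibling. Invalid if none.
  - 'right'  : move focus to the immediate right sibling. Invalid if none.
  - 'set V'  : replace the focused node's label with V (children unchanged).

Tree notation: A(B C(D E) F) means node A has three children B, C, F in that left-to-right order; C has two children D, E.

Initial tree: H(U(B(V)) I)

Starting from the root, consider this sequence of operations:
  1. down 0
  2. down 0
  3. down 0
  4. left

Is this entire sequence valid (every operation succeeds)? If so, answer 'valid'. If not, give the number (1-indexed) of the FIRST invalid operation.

Step 1 (down 0): focus=U path=0 depth=1 children=['B'] left=[] right=['I'] parent=H
Step 2 (down 0): focus=B path=0/0 depth=2 children=['V'] left=[] right=[] parent=U
Step 3 (down 0): focus=V path=0/0/0 depth=3 children=[] left=[] right=[] parent=B
Step 4 (left): INVALID

Answer: 4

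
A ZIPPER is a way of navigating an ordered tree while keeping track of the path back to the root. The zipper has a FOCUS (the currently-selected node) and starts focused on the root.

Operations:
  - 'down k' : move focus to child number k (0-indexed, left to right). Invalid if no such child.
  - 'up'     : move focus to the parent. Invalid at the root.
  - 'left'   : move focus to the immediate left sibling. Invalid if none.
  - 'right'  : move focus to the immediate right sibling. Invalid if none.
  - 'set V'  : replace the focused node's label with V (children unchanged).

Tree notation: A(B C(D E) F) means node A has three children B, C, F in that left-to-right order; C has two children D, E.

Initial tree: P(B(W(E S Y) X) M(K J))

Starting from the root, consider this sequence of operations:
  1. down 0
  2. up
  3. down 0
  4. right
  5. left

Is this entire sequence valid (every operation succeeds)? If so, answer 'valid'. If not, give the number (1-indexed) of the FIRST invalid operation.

Answer: valid

Derivation:
Step 1 (down 0): focus=B path=0 depth=1 children=['W', 'X'] left=[] right=['M'] parent=P
Step 2 (up): focus=P path=root depth=0 children=['B', 'M'] (at root)
Step 3 (down 0): focus=B path=0 depth=1 children=['W', 'X'] left=[] right=['M'] parent=P
Step 4 (right): focus=M path=1 depth=1 children=['K', 'J'] left=['B'] right=[] parent=P
Step 5 (left): focus=B path=0 depth=1 children=['W', 'X'] left=[] right=['M'] parent=P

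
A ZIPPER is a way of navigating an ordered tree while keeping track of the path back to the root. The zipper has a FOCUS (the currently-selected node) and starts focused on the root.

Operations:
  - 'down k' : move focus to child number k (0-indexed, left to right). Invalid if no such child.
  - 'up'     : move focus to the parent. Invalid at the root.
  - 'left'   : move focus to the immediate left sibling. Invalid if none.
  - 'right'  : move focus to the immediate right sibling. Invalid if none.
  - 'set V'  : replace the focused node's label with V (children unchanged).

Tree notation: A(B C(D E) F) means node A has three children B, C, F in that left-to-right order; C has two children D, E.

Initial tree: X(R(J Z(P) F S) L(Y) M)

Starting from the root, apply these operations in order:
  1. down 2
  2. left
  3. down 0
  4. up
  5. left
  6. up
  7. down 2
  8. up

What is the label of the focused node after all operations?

Step 1 (down 2): focus=M path=2 depth=1 children=[] left=['R', 'L'] right=[] parent=X
Step 2 (left): focus=L path=1 depth=1 children=['Y'] left=['R'] right=['M'] parent=X
Step 3 (down 0): focus=Y path=1/0 depth=2 children=[] left=[] right=[] parent=L
Step 4 (up): focus=L path=1 depth=1 children=['Y'] left=['R'] right=['M'] parent=X
Step 5 (left): focus=R path=0 depth=1 children=['J', 'Z', 'F', 'S'] left=[] right=['L', 'M'] parent=X
Step 6 (up): focus=X path=root depth=0 children=['R', 'L', 'M'] (at root)
Step 7 (down 2): focus=M path=2 depth=1 children=[] left=['R', 'L'] right=[] parent=X
Step 8 (up): focus=X path=root depth=0 children=['R', 'L', 'M'] (at root)

Answer: X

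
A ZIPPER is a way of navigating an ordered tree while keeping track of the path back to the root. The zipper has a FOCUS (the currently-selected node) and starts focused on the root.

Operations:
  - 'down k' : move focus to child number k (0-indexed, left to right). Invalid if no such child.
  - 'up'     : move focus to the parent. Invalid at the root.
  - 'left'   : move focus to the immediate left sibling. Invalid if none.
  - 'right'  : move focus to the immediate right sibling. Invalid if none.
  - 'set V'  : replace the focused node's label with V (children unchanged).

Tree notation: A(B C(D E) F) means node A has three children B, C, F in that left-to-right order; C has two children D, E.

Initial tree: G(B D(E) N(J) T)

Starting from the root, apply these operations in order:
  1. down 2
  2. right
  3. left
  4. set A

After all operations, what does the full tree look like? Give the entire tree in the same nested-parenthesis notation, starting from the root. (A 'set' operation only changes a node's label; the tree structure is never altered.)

Step 1 (down 2): focus=N path=2 depth=1 children=['J'] left=['B', 'D'] right=['T'] parent=G
Step 2 (right): focus=T path=3 depth=1 children=[] left=['B', 'D', 'N'] right=[] parent=G
Step 3 (left): focus=N path=2 depth=1 children=['J'] left=['B', 'D'] right=['T'] parent=G
Step 4 (set A): focus=A path=2 depth=1 children=['J'] left=['B', 'D'] right=['T'] parent=G

Answer: G(B D(E) A(J) T)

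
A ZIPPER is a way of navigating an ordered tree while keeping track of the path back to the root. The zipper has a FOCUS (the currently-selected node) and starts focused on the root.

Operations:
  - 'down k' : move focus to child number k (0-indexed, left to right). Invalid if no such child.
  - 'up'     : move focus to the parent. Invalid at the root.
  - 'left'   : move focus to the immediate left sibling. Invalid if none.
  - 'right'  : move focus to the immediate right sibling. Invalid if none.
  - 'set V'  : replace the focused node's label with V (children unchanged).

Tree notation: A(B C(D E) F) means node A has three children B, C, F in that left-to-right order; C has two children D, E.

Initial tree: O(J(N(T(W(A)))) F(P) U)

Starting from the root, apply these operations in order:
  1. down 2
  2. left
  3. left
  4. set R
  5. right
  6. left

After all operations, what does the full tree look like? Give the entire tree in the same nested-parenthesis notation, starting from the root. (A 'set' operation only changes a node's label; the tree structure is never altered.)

Answer: O(R(N(T(W(A)))) F(P) U)

Derivation:
Step 1 (down 2): focus=U path=2 depth=1 children=[] left=['J', 'F'] right=[] parent=O
Step 2 (left): focus=F path=1 depth=1 children=['P'] left=['J'] right=['U'] parent=O
Step 3 (left): focus=J path=0 depth=1 children=['N'] left=[] right=['F', 'U'] parent=O
Step 4 (set R): focus=R path=0 depth=1 children=['N'] left=[] right=['F', 'U'] parent=O
Step 5 (right): focus=F path=1 depth=1 children=['P'] left=['R'] right=['U'] parent=O
Step 6 (left): focus=R path=0 depth=1 children=['N'] left=[] right=['F', 'U'] parent=O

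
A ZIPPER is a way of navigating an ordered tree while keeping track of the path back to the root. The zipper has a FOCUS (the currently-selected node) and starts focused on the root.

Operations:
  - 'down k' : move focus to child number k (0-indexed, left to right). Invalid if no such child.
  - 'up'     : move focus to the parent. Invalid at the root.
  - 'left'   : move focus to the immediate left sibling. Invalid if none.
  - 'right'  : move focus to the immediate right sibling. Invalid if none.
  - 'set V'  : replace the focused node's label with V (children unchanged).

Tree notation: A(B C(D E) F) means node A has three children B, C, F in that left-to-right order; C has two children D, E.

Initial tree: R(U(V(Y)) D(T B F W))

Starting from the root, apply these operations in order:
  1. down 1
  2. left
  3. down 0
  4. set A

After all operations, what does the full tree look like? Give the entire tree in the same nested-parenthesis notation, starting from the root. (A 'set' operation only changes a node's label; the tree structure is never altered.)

Step 1 (down 1): focus=D path=1 depth=1 children=['T', 'B', 'F', 'W'] left=['U'] right=[] parent=R
Step 2 (left): focus=U path=0 depth=1 children=['V'] left=[] right=['D'] parent=R
Step 3 (down 0): focus=V path=0/0 depth=2 children=['Y'] left=[] right=[] parent=U
Step 4 (set A): focus=A path=0/0 depth=2 children=['Y'] left=[] right=[] parent=U

Answer: R(U(A(Y)) D(T B F W))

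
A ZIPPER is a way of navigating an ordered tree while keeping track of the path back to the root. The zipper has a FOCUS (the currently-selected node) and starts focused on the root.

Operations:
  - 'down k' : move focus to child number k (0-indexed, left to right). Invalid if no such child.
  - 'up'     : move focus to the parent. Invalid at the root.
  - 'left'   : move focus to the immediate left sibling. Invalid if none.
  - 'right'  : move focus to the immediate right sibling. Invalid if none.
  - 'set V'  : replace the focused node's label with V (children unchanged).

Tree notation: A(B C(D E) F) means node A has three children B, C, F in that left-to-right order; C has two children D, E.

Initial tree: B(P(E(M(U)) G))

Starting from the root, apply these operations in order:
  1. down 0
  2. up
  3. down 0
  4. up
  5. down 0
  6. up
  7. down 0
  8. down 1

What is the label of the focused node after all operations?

Step 1 (down 0): focus=P path=0 depth=1 children=['E', 'G'] left=[] right=[] parent=B
Step 2 (up): focus=B path=root depth=0 children=['P'] (at root)
Step 3 (down 0): focus=P path=0 depth=1 children=['E', 'G'] left=[] right=[] parent=B
Step 4 (up): focus=B path=root depth=0 children=['P'] (at root)
Step 5 (down 0): focus=P path=0 depth=1 children=['E', 'G'] left=[] right=[] parent=B
Step 6 (up): focus=B path=root depth=0 children=['P'] (at root)
Step 7 (down 0): focus=P path=0 depth=1 children=['E', 'G'] left=[] right=[] parent=B
Step 8 (down 1): focus=G path=0/1 depth=2 children=[] left=['E'] right=[] parent=P

Answer: G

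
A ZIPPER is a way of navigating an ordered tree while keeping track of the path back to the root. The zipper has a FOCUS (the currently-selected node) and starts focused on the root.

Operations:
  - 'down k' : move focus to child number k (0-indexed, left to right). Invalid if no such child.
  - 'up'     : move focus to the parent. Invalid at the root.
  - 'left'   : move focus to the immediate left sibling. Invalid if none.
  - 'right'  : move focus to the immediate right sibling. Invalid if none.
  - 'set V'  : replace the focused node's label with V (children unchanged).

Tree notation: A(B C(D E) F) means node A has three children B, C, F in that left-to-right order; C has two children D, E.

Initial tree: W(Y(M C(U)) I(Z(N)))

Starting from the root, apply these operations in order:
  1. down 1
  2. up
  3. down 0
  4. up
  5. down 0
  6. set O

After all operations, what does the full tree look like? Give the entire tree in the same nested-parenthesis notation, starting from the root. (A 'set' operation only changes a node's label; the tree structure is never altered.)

Step 1 (down 1): focus=I path=1 depth=1 children=['Z'] left=['Y'] right=[] parent=W
Step 2 (up): focus=W path=root depth=0 children=['Y', 'I'] (at root)
Step 3 (down 0): focus=Y path=0 depth=1 children=['M', 'C'] left=[] right=['I'] parent=W
Step 4 (up): focus=W path=root depth=0 children=['Y', 'I'] (at root)
Step 5 (down 0): focus=Y path=0 depth=1 children=['M', 'C'] left=[] right=['I'] parent=W
Step 6 (set O): focus=O path=0 depth=1 children=['M', 'C'] left=[] right=['I'] parent=W

Answer: W(O(M C(U)) I(Z(N)))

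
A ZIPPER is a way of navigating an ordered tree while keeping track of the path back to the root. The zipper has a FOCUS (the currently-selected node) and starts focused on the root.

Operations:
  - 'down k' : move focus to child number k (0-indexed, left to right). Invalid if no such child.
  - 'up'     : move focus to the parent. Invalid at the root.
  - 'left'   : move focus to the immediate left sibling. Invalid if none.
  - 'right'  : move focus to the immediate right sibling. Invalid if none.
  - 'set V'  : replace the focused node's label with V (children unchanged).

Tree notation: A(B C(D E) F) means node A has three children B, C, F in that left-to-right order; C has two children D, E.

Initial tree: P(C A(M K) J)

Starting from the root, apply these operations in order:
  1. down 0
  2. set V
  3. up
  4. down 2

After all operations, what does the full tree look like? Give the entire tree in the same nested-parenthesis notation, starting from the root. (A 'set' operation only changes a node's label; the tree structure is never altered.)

Step 1 (down 0): focus=C path=0 depth=1 children=[] left=[] right=['A', 'J'] parent=P
Step 2 (set V): focus=V path=0 depth=1 children=[] left=[] right=['A', 'J'] parent=P
Step 3 (up): focus=P path=root depth=0 children=['V', 'A', 'J'] (at root)
Step 4 (down 2): focus=J path=2 depth=1 children=[] left=['V', 'A'] right=[] parent=P

Answer: P(V A(M K) J)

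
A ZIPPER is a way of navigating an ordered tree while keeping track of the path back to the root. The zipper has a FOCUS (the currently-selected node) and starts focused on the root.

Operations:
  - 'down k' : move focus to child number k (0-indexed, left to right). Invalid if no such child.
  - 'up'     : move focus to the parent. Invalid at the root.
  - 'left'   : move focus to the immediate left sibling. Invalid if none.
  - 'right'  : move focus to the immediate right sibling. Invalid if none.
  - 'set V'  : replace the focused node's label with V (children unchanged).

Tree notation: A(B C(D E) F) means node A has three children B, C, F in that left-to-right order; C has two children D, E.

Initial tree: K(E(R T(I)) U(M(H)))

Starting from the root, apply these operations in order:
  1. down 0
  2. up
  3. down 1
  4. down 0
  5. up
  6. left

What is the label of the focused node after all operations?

Step 1 (down 0): focus=E path=0 depth=1 children=['R', 'T'] left=[] right=['U'] parent=K
Step 2 (up): focus=K path=root depth=0 children=['E', 'U'] (at root)
Step 3 (down 1): focus=U path=1 depth=1 children=['M'] left=['E'] right=[] parent=K
Step 4 (down 0): focus=M path=1/0 depth=2 children=['H'] left=[] right=[] parent=U
Step 5 (up): focus=U path=1 depth=1 children=['M'] left=['E'] right=[] parent=K
Step 6 (left): focus=E path=0 depth=1 children=['R', 'T'] left=[] right=['U'] parent=K

Answer: E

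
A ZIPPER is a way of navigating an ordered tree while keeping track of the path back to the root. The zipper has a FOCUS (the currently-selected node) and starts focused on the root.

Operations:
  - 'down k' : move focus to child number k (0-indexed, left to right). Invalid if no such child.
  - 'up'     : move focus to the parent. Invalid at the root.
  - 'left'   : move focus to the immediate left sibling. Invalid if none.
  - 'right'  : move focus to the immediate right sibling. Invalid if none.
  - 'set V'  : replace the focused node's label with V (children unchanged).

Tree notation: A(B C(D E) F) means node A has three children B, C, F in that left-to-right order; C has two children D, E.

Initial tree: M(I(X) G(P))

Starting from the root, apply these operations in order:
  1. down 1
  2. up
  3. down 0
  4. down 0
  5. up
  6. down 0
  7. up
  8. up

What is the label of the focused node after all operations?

Step 1 (down 1): focus=G path=1 depth=1 children=['P'] left=['I'] right=[] parent=M
Step 2 (up): focus=M path=root depth=0 children=['I', 'G'] (at root)
Step 3 (down 0): focus=I path=0 depth=1 children=['X'] left=[] right=['G'] parent=M
Step 4 (down 0): focus=X path=0/0 depth=2 children=[] left=[] right=[] parent=I
Step 5 (up): focus=I path=0 depth=1 children=['X'] left=[] right=['G'] parent=M
Step 6 (down 0): focus=X path=0/0 depth=2 children=[] left=[] right=[] parent=I
Step 7 (up): focus=I path=0 depth=1 children=['X'] left=[] right=['G'] parent=M
Step 8 (up): focus=M path=root depth=0 children=['I', 'G'] (at root)

Answer: M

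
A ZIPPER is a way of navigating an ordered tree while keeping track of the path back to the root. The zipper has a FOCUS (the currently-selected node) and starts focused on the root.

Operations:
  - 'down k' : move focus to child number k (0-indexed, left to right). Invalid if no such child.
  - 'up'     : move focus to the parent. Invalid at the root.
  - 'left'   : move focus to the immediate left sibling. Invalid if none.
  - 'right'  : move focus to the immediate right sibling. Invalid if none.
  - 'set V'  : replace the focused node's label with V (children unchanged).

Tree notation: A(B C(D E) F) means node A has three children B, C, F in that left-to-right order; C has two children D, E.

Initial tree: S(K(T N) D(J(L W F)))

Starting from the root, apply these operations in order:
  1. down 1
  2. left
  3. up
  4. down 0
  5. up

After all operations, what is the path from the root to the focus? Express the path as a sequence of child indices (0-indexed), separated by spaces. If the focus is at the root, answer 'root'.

Answer: root

Derivation:
Step 1 (down 1): focus=D path=1 depth=1 children=['J'] left=['K'] right=[] parent=S
Step 2 (left): focus=K path=0 depth=1 children=['T', 'N'] left=[] right=['D'] parent=S
Step 3 (up): focus=S path=root depth=0 children=['K', 'D'] (at root)
Step 4 (down 0): focus=K path=0 depth=1 children=['T', 'N'] left=[] right=['D'] parent=S
Step 5 (up): focus=S path=root depth=0 children=['K', 'D'] (at root)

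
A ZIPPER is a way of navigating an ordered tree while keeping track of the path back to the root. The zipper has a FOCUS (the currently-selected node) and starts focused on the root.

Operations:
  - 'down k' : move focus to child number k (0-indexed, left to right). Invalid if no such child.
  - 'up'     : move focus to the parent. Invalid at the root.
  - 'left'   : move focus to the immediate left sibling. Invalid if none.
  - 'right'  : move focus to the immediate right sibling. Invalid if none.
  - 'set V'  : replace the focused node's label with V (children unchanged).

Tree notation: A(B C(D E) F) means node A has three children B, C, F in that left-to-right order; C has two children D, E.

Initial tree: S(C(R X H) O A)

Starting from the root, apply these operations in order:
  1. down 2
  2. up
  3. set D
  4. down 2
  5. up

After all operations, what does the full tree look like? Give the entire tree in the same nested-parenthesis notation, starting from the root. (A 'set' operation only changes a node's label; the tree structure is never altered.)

Answer: D(C(R X H) O A)

Derivation:
Step 1 (down 2): focus=A path=2 depth=1 children=[] left=['C', 'O'] right=[] parent=S
Step 2 (up): focus=S path=root depth=0 children=['C', 'O', 'A'] (at root)
Step 3 (set D): focus=D path=root depth=0 children=['C', 'O', 'A'] (at root)
Step 4 (down 2): focus=A path=2 depth=1 children=[] left=['C', 'O'] right=[] parent=D
Step 5 (up): focus=D path=root depth=0 children=['C', 'O', 'A'] (at root)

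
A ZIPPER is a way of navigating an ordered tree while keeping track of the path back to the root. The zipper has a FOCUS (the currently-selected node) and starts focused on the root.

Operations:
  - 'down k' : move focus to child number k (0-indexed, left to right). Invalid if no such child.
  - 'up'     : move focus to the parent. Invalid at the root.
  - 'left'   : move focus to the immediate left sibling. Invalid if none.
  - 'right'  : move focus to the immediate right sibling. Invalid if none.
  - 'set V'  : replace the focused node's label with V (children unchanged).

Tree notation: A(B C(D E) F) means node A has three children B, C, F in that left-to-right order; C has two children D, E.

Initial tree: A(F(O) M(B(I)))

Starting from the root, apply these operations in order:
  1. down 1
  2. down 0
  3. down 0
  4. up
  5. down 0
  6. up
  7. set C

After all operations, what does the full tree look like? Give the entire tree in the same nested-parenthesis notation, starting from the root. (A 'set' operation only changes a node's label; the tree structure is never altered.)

Step 1 (down 1): focus=M path=1 depth=1 children=['B'] left=['F'] right=[] parent=A
Step 2 (down 0): focus=B path=1/0 depth=2 children=['I'] left=[] right=[] parent=M
Step 3 (down 0): focus=I path=1/0/0 depth=3 children=[] left=[] right=[] parent=B
Step 4 (up): focus=B path=1/0 depth=2 children=['I'] left=[] right=[] parent=M
Step 5 (down 0): focus=I path=1/0/0 depth=3 children=[] left=[] right=[] parent=B
Step 6 (up): focus=B path=1/0 depth=2 children=['I'] left=[] right=[] parent=M
Step 7 (set C): focus=C path=1/0 depth=2 children=['I'] left=[] right=[] parent=M

Answer: A(F(O) M(C(I)))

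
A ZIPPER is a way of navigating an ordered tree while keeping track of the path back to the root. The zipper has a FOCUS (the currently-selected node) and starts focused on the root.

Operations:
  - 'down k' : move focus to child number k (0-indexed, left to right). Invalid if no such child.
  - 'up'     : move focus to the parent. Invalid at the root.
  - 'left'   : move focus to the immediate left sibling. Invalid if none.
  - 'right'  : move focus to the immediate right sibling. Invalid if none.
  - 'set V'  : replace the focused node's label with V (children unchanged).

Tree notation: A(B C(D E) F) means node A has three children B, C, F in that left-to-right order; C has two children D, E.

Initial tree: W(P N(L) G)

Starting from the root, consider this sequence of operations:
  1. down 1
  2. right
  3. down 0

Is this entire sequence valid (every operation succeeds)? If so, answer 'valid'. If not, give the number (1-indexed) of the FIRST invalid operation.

Step 1 (down 1): focus=N path=1 depth=1 children=['L'] left=['P'] right=['G'] parent=W
Step 2 (right): focus=G path=2 depth=1 children=[] left=['P', 'N'] right=[] parent=W
Step 3 (down 0): INVALID

Answer: 3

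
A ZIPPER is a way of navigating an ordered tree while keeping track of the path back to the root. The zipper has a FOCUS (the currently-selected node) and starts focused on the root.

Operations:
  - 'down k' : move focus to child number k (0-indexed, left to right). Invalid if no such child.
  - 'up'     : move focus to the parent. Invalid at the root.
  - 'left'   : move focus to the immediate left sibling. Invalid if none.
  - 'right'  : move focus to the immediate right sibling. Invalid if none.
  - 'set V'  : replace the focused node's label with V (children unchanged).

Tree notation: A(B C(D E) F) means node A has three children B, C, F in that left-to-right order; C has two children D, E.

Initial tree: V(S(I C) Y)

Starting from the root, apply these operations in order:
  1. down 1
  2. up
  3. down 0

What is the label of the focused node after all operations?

Answer: S

Derivation:
Step 1 (down 1): focus=Y path=1 depth=1 children=[] left=['S'] right=[] parent=V
Step 2 (up): focus=V path=root depth=0 children=['S', 'Y'] (at root)
Step 3 (down 0): focus=S path=0 depth=1 children=['I', 'C'] left=[] right=['Y'] parent=V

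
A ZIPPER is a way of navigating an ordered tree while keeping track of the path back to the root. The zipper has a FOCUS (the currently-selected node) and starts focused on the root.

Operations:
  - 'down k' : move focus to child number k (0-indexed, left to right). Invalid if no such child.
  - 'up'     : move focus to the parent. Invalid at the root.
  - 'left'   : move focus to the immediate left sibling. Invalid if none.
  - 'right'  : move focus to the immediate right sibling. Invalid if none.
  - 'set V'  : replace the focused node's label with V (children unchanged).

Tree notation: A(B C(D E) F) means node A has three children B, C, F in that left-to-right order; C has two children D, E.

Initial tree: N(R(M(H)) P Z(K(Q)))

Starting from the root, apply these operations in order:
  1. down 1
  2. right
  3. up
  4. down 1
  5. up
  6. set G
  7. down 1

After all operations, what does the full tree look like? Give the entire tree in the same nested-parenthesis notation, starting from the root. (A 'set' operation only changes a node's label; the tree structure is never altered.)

Step 1 (down 1): focus=P path=1 depth=1 children=[] left=['R'] right=['Z'] parent=N
Step 2 (right): focus=Z path=2 depth=1 children=['K'] left=['R', 'P'] right=[] parent=N
Step 3 (up): focus=N path=root depth=0 children=['R', 'P', 'Z'] (at root)
Step 4 (down 1): focus=P path=1 depth=1 children=[] left=['R'] right=['Z'] parent=N
Step 5 (up): focus=N path=root depth=0 children=['R', 'P', 'Z'] (at root)
Step 6 (set G): focus=G path=root depth=0 children=['R', 'P', 'Z'] (at root)
Step 7 (down 1): focus=P path=1 depth=1 children=[] left=['R'] right=['Z'] parent=G

Answer: G(R(M(H)) P Z(K(Q)))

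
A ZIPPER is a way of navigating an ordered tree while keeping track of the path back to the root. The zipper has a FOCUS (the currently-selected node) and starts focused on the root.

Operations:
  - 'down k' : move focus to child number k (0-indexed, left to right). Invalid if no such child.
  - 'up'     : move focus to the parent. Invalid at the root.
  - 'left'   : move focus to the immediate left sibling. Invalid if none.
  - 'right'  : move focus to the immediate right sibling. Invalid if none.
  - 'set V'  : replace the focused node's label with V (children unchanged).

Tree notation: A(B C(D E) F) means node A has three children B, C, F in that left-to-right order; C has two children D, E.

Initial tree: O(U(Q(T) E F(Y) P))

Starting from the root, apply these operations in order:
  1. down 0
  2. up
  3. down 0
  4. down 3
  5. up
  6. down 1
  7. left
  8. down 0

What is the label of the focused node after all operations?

Answer: T

Derivation:
Step 1 (down 0): focus=U path=0 depth=1 children=['Q', 'E', 'F', 'P'] left=[] right=[] parent=O
Step 2 (up): focus=O path=root depth=0 children=['U'] (at root)
Step 3 (down 0): focus=U path=0 depth=1 children=['Q', 'E', 'F', 'P'] left=[] right=[] parent=O
Step 4 (down 3): focus=P path=0/3 depth=2 children=[] left=['Q', 'E', 'F'] right=[] parent=U
Step 5 (up): focus=U path=0 depth=1 children=['Q', 'E', 'F', 'P'] left=[] right=[] parent=O
Step 6 (down 1): focus=E path=0/1 depth=2 children=[] left=['Q'] right=['F', 'P'] parent=U
Step 7 (left): focus=Q path=0/0 depth=2 children=['T'] left=[] right=['E', 'F', 'P'] parent=U
Step 8 (down 0): focus=T path=0/0/0 depth=3 children=[] left=[] right=[] parent=Q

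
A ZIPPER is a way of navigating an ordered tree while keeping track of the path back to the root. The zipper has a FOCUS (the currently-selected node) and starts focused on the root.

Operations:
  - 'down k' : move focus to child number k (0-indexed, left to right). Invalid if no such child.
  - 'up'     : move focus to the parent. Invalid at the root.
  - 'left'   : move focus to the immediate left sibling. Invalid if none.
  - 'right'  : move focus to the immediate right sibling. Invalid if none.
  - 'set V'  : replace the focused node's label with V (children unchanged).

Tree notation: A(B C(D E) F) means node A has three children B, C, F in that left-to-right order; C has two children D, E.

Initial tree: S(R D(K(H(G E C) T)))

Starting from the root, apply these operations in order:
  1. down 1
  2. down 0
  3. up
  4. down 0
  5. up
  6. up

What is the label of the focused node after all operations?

Step 1 (down 1): focus=D path=1 depth=1 children=['K'] left=['R'] right=[] parent=S
Step 2 (down 0): focus=K path=1/0 depth=2 children=['H', 'T'] left=[] right=[] parent=D
Step 3 (up): focus=D path=1 depth=1 children=['K'] left=['R'] right=[] parent=S
Step 4 (down 0): focus=K path=1/0 depth=2 children=['H', 'T'] left=[] right=[] parent=D
Step 5 (up): focus=D path=1 depth=1 children=['K'] left=['R'] right=[] parent=S
Step 6 (up): focus=S path=root depth=0 children=['R', 'D'] (at root)

Answer: S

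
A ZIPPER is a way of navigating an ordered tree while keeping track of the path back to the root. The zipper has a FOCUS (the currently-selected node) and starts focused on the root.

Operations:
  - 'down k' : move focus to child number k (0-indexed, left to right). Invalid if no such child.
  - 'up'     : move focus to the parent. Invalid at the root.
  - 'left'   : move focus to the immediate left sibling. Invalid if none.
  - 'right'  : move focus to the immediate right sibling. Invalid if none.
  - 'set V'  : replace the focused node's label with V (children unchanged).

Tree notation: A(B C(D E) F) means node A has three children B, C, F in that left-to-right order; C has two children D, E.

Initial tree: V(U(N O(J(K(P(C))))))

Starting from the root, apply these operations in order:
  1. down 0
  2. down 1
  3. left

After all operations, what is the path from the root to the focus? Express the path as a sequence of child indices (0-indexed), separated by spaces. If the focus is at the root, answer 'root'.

Step 1 (down 0): focus=U path=0 depth=1 children=['N', 'O'] left=[] right=[] parent=V
Step 2 (down 1): focus=O path=0/1 depth=2 children=['J'] left=['N'] right=[] parent=U
Step 3 (left): focus=N path=0/0 depth=2 children=[] left=[] right=['O'] parent=U

Answer: 0 0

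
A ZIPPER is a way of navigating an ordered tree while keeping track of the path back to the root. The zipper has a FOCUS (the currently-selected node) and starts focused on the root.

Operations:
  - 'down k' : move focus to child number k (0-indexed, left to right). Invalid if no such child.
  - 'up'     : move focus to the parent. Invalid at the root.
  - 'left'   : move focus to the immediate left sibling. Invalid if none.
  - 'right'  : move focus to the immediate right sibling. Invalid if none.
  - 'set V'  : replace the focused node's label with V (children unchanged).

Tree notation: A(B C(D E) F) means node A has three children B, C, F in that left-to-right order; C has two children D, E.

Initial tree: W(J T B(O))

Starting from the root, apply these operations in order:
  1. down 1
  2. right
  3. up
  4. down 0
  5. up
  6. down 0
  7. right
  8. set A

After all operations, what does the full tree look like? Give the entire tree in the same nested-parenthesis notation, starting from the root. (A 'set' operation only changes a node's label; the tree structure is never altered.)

Step 1 (down 1): focus=T path=1 depth=1 children=[] left=['J'] right=['B'] parent=W
Step 2 (right): focus=B path=2 depth=1 children=['O'] left=['J', 'T'] right=[] parent=W
Step 3 (up): focus=W path=root depth=0 children=['J', 'T', 'B'] (at root)
Step 4 (down 0): focus=J path=0 depth=1 children=[] left=[] right=['T', 'B'] parent=W
Step 5 (up): focus=W path=root depth=0 children=['J', 'T', 'B'] (at root)
Step 6 (down 0): focus=J path=0 depth=1 children=[] left=[] right=['T', 'B'] parent=W
Step 7 (right): focus=T path=1 depth=1 children=[] left=['J'] right=['B'] parent=W
Step 8 (set A): focus=A path=1 depth=1 children=[] left=['J'] right=['B'] parent=W

Answer: W(J A B(O))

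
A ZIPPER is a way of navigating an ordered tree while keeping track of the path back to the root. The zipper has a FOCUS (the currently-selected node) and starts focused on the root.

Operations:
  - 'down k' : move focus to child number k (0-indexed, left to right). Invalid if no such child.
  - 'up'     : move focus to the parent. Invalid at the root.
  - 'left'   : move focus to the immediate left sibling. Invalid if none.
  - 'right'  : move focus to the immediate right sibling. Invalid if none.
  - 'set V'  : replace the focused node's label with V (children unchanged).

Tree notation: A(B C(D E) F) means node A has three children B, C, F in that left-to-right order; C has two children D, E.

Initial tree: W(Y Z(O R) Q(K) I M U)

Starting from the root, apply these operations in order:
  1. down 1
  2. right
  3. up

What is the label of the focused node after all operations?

Answer: W

Derivation:
Step 1 (down 1): focus=Z path=1 depth=1 children=['O', 'R'] left=['Y'] right=['Q', 'I', 'M', 'U'] parent=W
Step 2 (right): focus=Q path=2 depth=1 children=['K'] left=['Y', 'Z'] right=['I', 'M', 'U'] parent=W
Step 3 (up): focus=W path=root depth=0 children=['Y', 'Z', 'Q', 'I', 'M', 'U'] (at root)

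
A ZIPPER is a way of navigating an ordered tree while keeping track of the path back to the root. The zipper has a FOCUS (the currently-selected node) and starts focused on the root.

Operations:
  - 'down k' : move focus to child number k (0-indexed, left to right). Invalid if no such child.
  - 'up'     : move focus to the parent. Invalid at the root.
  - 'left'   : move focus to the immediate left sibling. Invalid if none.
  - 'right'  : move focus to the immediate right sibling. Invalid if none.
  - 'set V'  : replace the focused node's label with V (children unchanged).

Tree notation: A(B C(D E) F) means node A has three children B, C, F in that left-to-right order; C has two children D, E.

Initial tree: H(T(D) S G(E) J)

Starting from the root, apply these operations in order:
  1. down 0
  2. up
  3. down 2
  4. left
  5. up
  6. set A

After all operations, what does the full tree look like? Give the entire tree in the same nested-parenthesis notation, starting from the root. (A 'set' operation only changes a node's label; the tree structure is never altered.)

Step 1 (down 0): focus=T path=0 depth=1 children=['D'] left=[] right=['S', 'G', 'J'] parent=H
Step 2 (up): focus=H path=root depth=0 children=['T', 'S', 'G', 'J'] (at root)
Step 3 (down 2): focus=G path=2 depth=1 children=['E'] left=['T', 'S'] right=['J'] parent=H
Step 4 (left): focus=S path=1 depth=1 children=[] left=['T'] right=['G', 'J'] parent=H
Step 5 (up): focus=H path=root depth=0 children=['T', 'S', 'G', 'J'] (at root)
Step 6 (set A): focus=A path=root depth=0 children=['T', 'S', 'G', 'J'] (at root)

Answer: A(T(D) S G(E) J)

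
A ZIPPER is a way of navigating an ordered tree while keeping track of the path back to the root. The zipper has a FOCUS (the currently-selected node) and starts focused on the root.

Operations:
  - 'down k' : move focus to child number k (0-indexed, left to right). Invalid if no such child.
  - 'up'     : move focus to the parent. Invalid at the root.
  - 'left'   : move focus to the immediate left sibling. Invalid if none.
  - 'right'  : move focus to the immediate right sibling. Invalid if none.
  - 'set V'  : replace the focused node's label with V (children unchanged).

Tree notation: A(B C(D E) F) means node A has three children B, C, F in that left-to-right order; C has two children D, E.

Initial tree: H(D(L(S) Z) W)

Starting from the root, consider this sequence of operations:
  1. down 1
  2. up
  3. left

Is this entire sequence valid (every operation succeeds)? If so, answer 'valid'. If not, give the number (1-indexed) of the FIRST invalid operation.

Step 1 (down 1): focus=W path=1 depth=1 children=[] left=['D'] right=[] parent=H
Step 2 (up): focus=H path=root depth=0 children=['D', 'W'] (at root)
Step 3 (left): INVALID

Answer: 3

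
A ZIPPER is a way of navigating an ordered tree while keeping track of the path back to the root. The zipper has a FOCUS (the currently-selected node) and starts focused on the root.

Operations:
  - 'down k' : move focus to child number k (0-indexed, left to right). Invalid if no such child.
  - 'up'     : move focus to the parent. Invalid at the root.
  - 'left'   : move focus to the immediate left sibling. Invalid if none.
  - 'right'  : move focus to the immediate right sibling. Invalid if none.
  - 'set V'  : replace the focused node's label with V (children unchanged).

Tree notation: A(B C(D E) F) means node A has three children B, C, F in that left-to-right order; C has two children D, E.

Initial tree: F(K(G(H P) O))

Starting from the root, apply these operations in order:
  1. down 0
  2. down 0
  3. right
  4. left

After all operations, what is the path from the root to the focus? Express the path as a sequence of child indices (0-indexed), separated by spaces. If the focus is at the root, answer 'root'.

Answer: 0 0

Derivation:
Step 1 (down 0): focus=K path=0 depth=1 children=['G', 'O'] left=[] right=[] parent=F
Step 2 (down 0): focus=G path=0/0 depth=2 children=['H', 'P'] left=[] right=['O'] parent=K
Step 3 (right): focus=O path=0/1 depth=2 children=[] left=['G'] right=[] parent=K
Step 4 (left): focus=G path=0/0 depth=2 children=['H', 'P'] left=[] right=['O'] parent=K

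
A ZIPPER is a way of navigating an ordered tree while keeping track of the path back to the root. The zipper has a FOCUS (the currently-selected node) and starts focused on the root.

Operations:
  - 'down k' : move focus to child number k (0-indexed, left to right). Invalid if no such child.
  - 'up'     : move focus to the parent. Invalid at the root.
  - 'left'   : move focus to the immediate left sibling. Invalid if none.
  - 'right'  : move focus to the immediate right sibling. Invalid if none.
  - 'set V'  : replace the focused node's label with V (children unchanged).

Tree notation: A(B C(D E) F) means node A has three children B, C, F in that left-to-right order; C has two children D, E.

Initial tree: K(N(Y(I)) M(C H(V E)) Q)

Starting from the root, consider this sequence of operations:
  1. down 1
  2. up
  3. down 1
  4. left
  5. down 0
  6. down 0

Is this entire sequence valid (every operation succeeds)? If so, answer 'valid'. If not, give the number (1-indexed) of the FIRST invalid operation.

Step 1 (down 1): focus=M path=1 depth=1 children=['C', 'H'] left=['N'] right=['Q'] parent=K
Step 2 (up): focus=K path=root depth=0 children=['N', 'M', 'Q'] (at root)
Step 3 (down 1): focus=M path=1 depth=1 children=['C', 'H'] left=['N'] right=['Q'] parent=K
Step 4 (left): focus=N path=0 depth=1 children=['Y'] left=[] right=['M', 'Q'] parent=K
Step 5 (down 0): focus=Y path=0/0 depth=2 children=['I'] left=[] right=[] parent=N
Step 6 (down 0): focus=I path=0/0/0 depth=3 children=[] left=[] right=[] parent=Y

Answer: valid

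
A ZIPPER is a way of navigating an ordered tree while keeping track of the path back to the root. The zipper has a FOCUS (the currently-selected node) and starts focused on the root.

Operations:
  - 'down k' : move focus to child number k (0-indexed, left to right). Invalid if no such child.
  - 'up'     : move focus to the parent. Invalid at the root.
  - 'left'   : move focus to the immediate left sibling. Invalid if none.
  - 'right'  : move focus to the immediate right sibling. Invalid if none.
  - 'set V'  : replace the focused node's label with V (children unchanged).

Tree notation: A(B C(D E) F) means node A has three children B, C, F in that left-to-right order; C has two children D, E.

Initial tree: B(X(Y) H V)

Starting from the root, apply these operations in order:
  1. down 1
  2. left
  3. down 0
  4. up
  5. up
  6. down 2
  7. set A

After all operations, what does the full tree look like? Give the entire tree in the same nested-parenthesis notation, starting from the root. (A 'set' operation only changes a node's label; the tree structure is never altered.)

Step 1 (down 1): focus=H path=1 depth=1 children=[] left=['X'] right=['V'] parent=B
Step 2 (left): focus=X path=0 depth=1 children=['Y'] left=[] right=['H', 'V'] parent=B
Step 3 (down 0): focus=Y path=0/0 depth=2 children=[] left=[] right=[] parent=X
Step 4 (up): focus=X path=0 depth=1 children=['Y'] left=[] right=['H', 'V'] parent=B
Step 5 (up): focus=B path=root depth=0 children=['X', 'H', 'V'] (at root)
Step 6 (down 2): focus=V path=2 depth=1 children=[] left=['X', 'H'] right=[] parent=B
Step 7 (set A): focus=A path=2 depth=1 children=[] left=['X', 'H'] right=[] parent=B

Answer: B(X(Y) H A)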